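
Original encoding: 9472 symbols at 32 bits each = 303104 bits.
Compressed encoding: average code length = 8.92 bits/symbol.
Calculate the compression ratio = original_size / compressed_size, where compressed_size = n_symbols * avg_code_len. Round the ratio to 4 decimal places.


original_size = n_symbols * orig_bits = 9472 * 32 = 303104 bits
compressed_size = n_symbols * avg_code_len = 9472 * 8.92 = 84490.24 bits
ratio = original_size / compressed_size = 303104 / 84490.24 = 3.5874

Compression ratio = 3.5874


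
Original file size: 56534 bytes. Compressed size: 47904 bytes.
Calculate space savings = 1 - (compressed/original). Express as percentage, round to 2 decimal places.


ratio = compressed/original = 47904/56534 = 0.847348
savings = 1 - ratio = 1 - 0.847348 = 0.152652
as a percentage: 0.152652 * 100 = 15.27%

Space savings = 1 - 47904/56534 = 15.27%


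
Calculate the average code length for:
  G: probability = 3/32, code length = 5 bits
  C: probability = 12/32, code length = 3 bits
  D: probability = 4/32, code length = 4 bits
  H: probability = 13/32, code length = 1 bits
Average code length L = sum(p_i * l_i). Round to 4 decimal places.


Weighted contributions p_i * l_i:
  G: (3/32) * 5 = 15/32
  C: (12/32) * 3 = 36/32
  D: (4/32) * 4 = 16/32
  H: (13/32) * 1 = 13/32
Sum = (15 + 36 + 16 + 13)/32 = 80/32

L = 80/32 = 2.5000 bits/symbol


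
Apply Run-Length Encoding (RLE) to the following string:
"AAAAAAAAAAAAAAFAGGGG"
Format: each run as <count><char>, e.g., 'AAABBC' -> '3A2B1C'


Scanning runs left to right:
  i=0: run of 'A' x 14 -> '14A'
  i=14: run of 'F' x 1 -> '1F'
  i=15: run of 'A' x 1 -> '1A'
  i=16: run of 'G' x 4 -> '4G'

RLE = 14A1F1A4G


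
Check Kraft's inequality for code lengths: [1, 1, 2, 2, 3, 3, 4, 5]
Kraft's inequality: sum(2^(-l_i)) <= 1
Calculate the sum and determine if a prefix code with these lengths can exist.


Sum = 2^(-1) + 2^(-1) + 2^(-2) + 2^(-2) + 2^(-3) + 2^(-3) + 2^(-4) + 2^(-5)
    = 0.5 + 0.5 + 0.25 + 0.25 + 0.125 + 0.125 + 0.0625 + 0.03125
    = 59/32 = 1.84375
Since 1.84375 > 1, Kraft's inequality is NOT satisfied.
A prefix code with these lengths CANNOT exist.

Kraft sum = 1.84375. Not satisfied.


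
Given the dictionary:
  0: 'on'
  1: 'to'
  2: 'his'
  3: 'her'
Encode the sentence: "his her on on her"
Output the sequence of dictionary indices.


Look up each word in the dictionary:
  'his' -> 2
  'her' -> 3
  'on' -> 0
  'on' -> 0
  'her' -> 3

Encoded: [2, 3, 0, 0, 3]


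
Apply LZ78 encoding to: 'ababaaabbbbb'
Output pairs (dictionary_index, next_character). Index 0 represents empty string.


LZ78 encoding steps:
Dictionary: {0: ''}
Step 1: w='' (idx 0), next='a' -> output (0, 'a'), add 'a' as idx 1
Step 2: w='' (idx 0), next='b' -> output (0, 'b'), add 'b' as idx 2
Step 3: w='a' (idx 1), next='b' -> output (1, 'b'), add 'ab' as idx 3
Step 4: w='a' (idx 1), next='a' -> output (1, 'a'), add 'aa' as idx 4
Step 5: w='ab' (idx 3), next='b' -> output (3, 'b'), add 'abb' as idx 5
Step 6: w='b' (idx 2), next='b' -> output (2, 'b'), add 'bb' as idx 6
Step 7: w='b' (idx 2), end of input -> output (2, '')


Encoded: [(0, 'a'), (0, 'b'), (1, 'b'), (1, 'a'), (3, 'b'), (2, 'b'), (2, '')]


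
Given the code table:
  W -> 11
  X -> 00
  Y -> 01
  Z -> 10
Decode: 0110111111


Decoding:
01 -> Y
10 -> Z
11 -> W
11 -> W
11 -> W


Result: YZWWW


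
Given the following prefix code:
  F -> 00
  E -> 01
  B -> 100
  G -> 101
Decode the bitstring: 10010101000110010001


Decoding step by step:
Bits 100 -> B
Bits 101 -> G
Bits 01 -> E
Bits 00 -> F
Bits 01 -> E
Bits 100 -> B
Bits 100 -> B
Bits 01 -> E


Decoded message: BGEFEBBE


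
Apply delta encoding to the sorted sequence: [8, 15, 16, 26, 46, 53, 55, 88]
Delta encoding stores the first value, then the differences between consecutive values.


First value: 8
Deltas:
  15 - 8 = 7
  16 - 15 = 1
  26 - 16 = 10
  46 - 26 = 20
  53 - 46 = 7
  55 - 53 = 2
  88 - 55 = 33


Delta encoded: [8, 7, 1, 10, 20, 7, 2, 33]


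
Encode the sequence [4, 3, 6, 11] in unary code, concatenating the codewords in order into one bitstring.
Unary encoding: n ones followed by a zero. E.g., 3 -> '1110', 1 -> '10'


Encode each number as n ones followed by a terminating 0:
  4 -> 11110 (5 bits)
  3 -> 1110 (4 bits)
  6 -> 1111110 (7 bits)
  11 -> 111111111110 (12 bits)
Total length = 5 + 4 + 7 + 12 = 28 bits.

Unary([4, 3, 6, 11]) = 1111011101111110111111111110 (28 bits)


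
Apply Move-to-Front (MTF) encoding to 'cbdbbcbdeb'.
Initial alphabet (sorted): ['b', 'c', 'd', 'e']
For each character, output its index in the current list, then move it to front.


MTF encoding:
'c': index 1 in ['b', 'c', 'd', 'e'] -> ['c', 'b', 'd', 'e']
'b': index 1 in ['c', 'b', 'd', 'e'] -> ['b', 'c', 'd', 'e']
'd': index 2 in ['b', 'c', 'd', 'e'] -> ['d', 'b', 'c', 'e']
'b': index 1 in ['d', 'b', 'c', 'e'] -> ['b', 'd', 'c', 'e']
'b': index 0 in ['b', 'd', 'c', 'e'] -> ['b', 'd', 'c', 'e']
'c': index 2 in ['b', 'd', 'c', 'e'] -> ['c', 'b', 'd', 'e']
'b': index 1 in ['c', 'b', 'd', 'e'] -> ['b', 'c', 'd', 'e']
'd': index 2 in ['b', 'c', 'd', 'e'] -> ['d', 'b', 'c', 'e']
'e': index 3 in ['d', 'b', 'c', 'e'] -> ['e', 'd', 'b', 'c']
'b': index 2 in ['e', 'd', 'b', 'c'] -> ['b', 'e', 'd', 'c']


Output: [1, 1, 2, 1, 0, 2, 1, 2, 3, 2]


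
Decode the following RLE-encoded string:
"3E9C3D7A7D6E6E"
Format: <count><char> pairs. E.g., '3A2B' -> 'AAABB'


Expanding each <count><char> pair:
  3E -> 'EEE'
  9C -> 'CCCCCCCCC'
  3D -> 'DDD'
  7A -> 'AAAAAAA'
  7D -> 'DDDDDDD'
  6E -> 'EEEEEE'
  6E -> 'EEEEEE'

Decoded = EEECCCCCCCCCDDDAAAAAAADDDDDDDEEEEEEEEEEEE


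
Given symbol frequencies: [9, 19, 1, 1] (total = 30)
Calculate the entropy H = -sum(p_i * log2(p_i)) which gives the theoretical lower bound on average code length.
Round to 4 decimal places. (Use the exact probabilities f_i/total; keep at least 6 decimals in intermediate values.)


Per-symbol terms -p_i * log2(p_i) with p_i = f_i/30:
  p = 9/30 = 0.300000: log2(p) = -1.736966, -p*log2(p) = 0.521090
  p = 19/30 = 0.633333: log2(p) = -0.658963, -p*log2(p) = 0.417343
  p = 1/30 = 0.033333: log2(p) = -4.906891, -p*log2(p) = 0.163563
  p = 1/30 = 0.033333: log2(p) = -4.906891, -p*log2(p) = 0.163563
H = 0.521090 + 0.417343 + 0.163563 + 0.163563 = 1.265559

H = 1.2656 bits/symbol


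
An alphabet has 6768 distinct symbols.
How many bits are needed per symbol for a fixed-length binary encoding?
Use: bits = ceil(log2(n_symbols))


log2(6768) = 12.7245
Bracket: 2^12 = 4096 < 6768 <= 2^13 = 8192
So ceil(log2(6768)) = 13

bits = ceil(log2(6768)) = ceil(12.7245) = 13 bits


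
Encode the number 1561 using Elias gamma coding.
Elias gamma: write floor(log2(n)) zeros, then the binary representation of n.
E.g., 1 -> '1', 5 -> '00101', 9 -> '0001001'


num_bits = floor(log2(1561)) + 1 = 11
leading_zeros = num_bits - 1 = 10
binary(1561) = 11000011001

Elias gamma(1561) = '0000000000' + '11000011001' = 000000000011000011001 (21 bits)


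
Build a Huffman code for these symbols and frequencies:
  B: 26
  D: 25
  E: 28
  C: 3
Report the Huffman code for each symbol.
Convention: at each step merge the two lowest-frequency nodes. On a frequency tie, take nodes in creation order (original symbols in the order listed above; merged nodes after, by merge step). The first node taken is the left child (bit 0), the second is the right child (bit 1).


Huffman tree construction:
Step 1: Merge C(3) + D(25) = 28
Step 2: Merge B(26) + E(28) = 54
Step 3: Merge (C+D)(28) + (B+E)(54) = 82
Read each symbol's code off the tree from the root (left child = 0, right child = 1).

Codes:
  B: 10 (length 2)
  D: 01 (length 2)
  E: 11 (length 2)
  C: 00 (length 2)
Average code length: 164/82 = 2.0000 bits/symbol


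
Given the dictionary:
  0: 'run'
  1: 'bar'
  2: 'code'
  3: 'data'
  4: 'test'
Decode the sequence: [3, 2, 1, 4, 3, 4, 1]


Look up each index in the dictionary:
  3 -> 'data'
  2 -> 'code'
  1 -> 'bar'
  4 -> 'test'
  3 -> 'data'
  4 -> 'test'
  1 -> 'bar'

Decoded: "data code bar test data test bar"


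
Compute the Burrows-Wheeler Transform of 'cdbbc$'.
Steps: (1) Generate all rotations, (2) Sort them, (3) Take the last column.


Rotations (sorted):
  0: $cdbbc -> last char: c
  1: bbc$cd -> last char: d
  2: bc$cdb -> last char: b
  3: c$cdbb -> last char: b
  4: cdbbc$ -> last char: $
  5: dbbc$c -> last char: c


BWT = cdbb$c


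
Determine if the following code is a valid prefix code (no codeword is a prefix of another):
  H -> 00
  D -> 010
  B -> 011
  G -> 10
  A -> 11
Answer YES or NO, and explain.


Checking each pair (does one codeword prefix another?):
  H='00' vs D='010': no prefix
  H='00' vs B='011': no prefix
  H='00' vs G='10': no prefix
  H='00' vs A='11': no prefix
  D='010' vs H='00': no prefix
  D='010' vs B='011': no prefix
  D='010' vs G='10': no prefix
  D='010' vs A='11': no prefix
  B='011' vs H='00': no prefix
  B='011' vs D='010': no prefix
  B='011' vs G='10': no prefix
  B='011' vs A='11': no prefix
  G='10' vs H='00': no prefix
  G='10' vs D='010': no prefix
  G='10' vs B='011': no prefix
  G='10' vs A='11': no prefix
  A='11' vs H='00': no prefix
  A='11' vs D='010': no prefix
  A='11' vs B='011': no prefix
  A='11' vs G='10': no prefix
No violation found over all pairs.

YES -- this is a valid prefix code. No codeword is a prefix of any other codeword.


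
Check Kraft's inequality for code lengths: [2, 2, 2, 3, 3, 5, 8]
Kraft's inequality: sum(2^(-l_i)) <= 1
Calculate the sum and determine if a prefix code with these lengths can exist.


Sum = 2^(-2) + 2^(-2) + 2^(-2) + 2^(-3) + 2^(-3) + 2^(-5) + 2^(-8)
    = 0.25 + 0.25 + 0.25 + 0.125 + 0.125 + 0.03125 + 0.00390625
    = 265/256 = 1.03515625
Since 1.03515625 > 1, Kraft's inequality is NOT satisfied.
A prefix code with these lengths CANNOT exist.

Kraft sum = 1.03515625. Not satisfied.


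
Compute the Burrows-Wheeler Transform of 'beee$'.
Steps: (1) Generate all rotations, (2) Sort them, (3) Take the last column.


Rotations (sorted):
  0: $beee -> last char: e
  1: beee$ -> last char: $
  2: e$bee -> last char: e
  3: ee$be -> last char: e
  4: eee$b -> last char: b


BWT = e$eeb


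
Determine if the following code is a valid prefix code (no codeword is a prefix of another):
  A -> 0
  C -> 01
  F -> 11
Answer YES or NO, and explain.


Checking each pair (does one codeword prefix another?):
  A='0' vs C='01': prefix -- VIOLATION

NO -- this is NOT a valid prefix code. A (0) is a prefix of C (01).


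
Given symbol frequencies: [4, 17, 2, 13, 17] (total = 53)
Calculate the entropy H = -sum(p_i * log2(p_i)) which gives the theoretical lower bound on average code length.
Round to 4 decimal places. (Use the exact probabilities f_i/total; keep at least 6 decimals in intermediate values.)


Per-symbol terms -p_i * log2(p_i) with p_i = f_i/53:
  p = 4/53 = 0.075472: log2(p) = -3.727920, -p*log2(p) = 0.281352
  p = 17/53 = 0.320755: log2(p) = -1.640458, -p*log2(p) = 0.526185
  p = 2/53 = 0.037736: log2(p) = -4.727920, -p*log2(p) = 0.178412
  p = 13/53 = 0.245283: log2(p) = -2.027481, -p*log2(p) = 0.497307
  p = 17/53 = 0.320755: log2(p) = -1.640458, -p*log2(p) = 0.526185
H = 0.281352 + 0.526185 + 0.178412 + 0.497307 + 0.526185 = 2.009441

H = 2.0094 bits/symbol


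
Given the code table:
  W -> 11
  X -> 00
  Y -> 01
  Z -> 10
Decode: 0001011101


Decoding:
00 -> X
01 -> Y
01 -> Y
11 -> W
01 -> Y


Result: XYYWY


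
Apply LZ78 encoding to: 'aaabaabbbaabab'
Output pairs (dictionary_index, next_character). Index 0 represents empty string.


LZ78 encoding steps:
Dictionary: {0: ''}
Step 1: w='' (idx 0), next='a' -> output (0, 'a'), add 'a' as idx 1
Step 2: w='a' (idx 1), next='a' -> output (1, 'a'), add 'aa' as idx 2
Step 3: w='' (idx 0), next='b' -> output (0, 'b'), add 'b' as idx 3
Step 4: w='aa' (idx 2), next='b' -> output (2, 'b'), add 'aab' as idx 4
Step 5: w='b' (idx 3), next='b' -> output (3, 'b'), add 'bb' as idx 5
Step 6: w='aab' (idx 4), next='a' -> output (4, 'a'), add 'aaba' as idx 6
Step 7: w='b' (idx 3), end of input -> output (3, '')


Encoded: [(0, 'a'), (1, 'a'), (0, 'b'), (2, 'b'), (3, 'b'), (4, 'a'), (3, '')]


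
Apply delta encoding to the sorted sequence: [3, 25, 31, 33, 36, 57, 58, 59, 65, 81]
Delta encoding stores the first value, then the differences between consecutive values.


First value: 3
Deltas:
  25 - 3 = 22
  31 - 25 = 6
  33 - 31 = 2
  36 - 33 = 3
  57 - 36 = 21
  58 - 57 = 1
  59 - 58 = 1
  65 - 59 = 6
  81 - 65 = 16


Delta encoded: [3, 22, 6, 2, 3, 21, 1, 1, 6, 16]


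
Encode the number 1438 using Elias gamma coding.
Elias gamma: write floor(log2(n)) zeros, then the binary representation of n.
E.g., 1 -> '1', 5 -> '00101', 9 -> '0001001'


num_bits = floor(log2(1438)) + 1 = 11
leading_zeros = num_bits - 1 = 10
binary(1438) = 10110011110

Elias gamma(1438) = '0000000000' + '10110011110' = 000000000010110011110 (21 bits)


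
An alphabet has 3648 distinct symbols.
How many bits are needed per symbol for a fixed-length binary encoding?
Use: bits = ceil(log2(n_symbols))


log2(3648) = 11.8329
Bracket: 2^11 = 2048 < 3648 <= 2^12 = 4096
So ceil(log2(3648)) = 12

bits = ceil(log2(3648)) = ceil(11.8329) = 12 bits


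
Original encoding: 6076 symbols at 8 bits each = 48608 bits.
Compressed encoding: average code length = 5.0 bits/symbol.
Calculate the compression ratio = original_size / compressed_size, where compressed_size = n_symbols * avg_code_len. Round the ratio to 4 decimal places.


original_size = n_symbols * orig_bits = 6076 * 8 = 48608 bits
compressed_size = n_symbols * avg_code_len = 6076 * 5.0 = 30380.0 bits
ratio = original_size / compressed_size = 48608 / 30380.0 = 1.6

Compression ratio = 1.6


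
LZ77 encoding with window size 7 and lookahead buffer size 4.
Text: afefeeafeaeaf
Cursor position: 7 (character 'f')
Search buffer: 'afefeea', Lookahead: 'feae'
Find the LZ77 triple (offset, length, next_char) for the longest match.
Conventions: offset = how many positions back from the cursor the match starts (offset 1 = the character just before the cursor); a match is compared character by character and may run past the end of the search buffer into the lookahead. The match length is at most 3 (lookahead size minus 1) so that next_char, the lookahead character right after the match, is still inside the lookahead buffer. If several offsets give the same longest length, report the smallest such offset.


Try each offset into the search buffer:
  offset=1 (pos 6, char 'a'): match length 0
  offset=2 (pos 5, char 'e'): match length 0
  offset=3 (pos 4, char 'e'): match length 0
  offset=4 (pos 3, char 'f'): match length 2
  offset=5 (pos 2, char 'e'): match length 0
  offset=6 (pos 1, char 'f'): match length 2
  offset=7 (pos 0, char 'a'): match length 0
Longest match has length 2, found at offsets 4, 6; take the smallest, offset 4.
next_char = character at position 7 + 2 = 9 -> 'a'

Best match: offset=4, length=2 (matching 'fe' starting at position 3)
LZ77 triple: (4, 2, 'a')


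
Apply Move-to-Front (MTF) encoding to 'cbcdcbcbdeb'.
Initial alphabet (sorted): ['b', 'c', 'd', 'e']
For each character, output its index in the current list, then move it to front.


MTF encoding:
'c': index 1 in ['b', 'c', 'd', 'e'] -> ['c', 'b', 'd', 'e']
'b': index 1 in ['c', 'b', 'd', 'e'] -> ['b', 'c', 'd', 'e']
'c': index 1 in ['b', 'c', 'd', 'e'] -> ['c', 'b', 'd', 'e']
'd': index 2 in ['c', 'b', 'd', 'e'] -> ['d', 'c', 'b', 'e']
'c': index 1 in ['d', 'c', 'b', 'e'] -> ['c', 'd', 'b', 'e']
'b': index 2 in ['c', 'd', 'b', 'e'] -> ['b', 'c', 'd', 'e']
'c': index 1 in ['b', 'c', 'd', 'e'] -> ['c', 'b', 'd', 'e']
'b': index 1 in ['c', 'b', 'd', 'e'] -> ['b', 'c', 'd', 'e']
'd': index 2 in ['b', 'c', 'd', 'e'] -> ['d', 'b', 'c', 'e']
'e': index 3 in ['d', 'b', 'c', 'e'] -> ['e', 'd', 'b', 'c']
'b': index 2 in ['e', 'd', 'b', 'c'] -> ['b', 'e', 'd', 'c']


Output: [1, 1, 1, 2, 1, 2, 1, 1, 2, 3, 2]


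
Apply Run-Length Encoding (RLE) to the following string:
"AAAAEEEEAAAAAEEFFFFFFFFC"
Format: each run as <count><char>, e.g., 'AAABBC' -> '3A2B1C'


Scanning runs left to right:
  i=0: run of 'A' x 4 -> '4A'
  i=4: run of 'E' x 4 -> '4E'
  i=8: run of 'A' x 5 -> '5A'
  i=13: run of 'E' x 2 -> '2E'
  i=15: run of 'F' x 8 -> '8F'
  i=23: run of 'C' x 1 -> '1C'

RLE = 4A4E5A2E8F1C


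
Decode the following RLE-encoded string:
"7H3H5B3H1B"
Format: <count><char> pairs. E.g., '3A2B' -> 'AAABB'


Expanding each <count><char> pair:
  7H -> 'HHHHHHH'
  3H -> 'HHH'
  5B -> 'BBBBB'
  3H -> 'HHH'
  1B -> 'B'

Decoded = HHHHHHHHHHBBBBBHHHB


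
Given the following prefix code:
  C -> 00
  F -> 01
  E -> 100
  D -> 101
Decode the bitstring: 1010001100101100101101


Decoding step by step:
Bits 101 -> D
Bits 00 -> C
Bits 01 -> F
Bits 100 -> E
Bits 101 -> D
Bits 100 -> E
Bits 101 -> D
Bits 101 -> D


Decoded message: DCFEDEDD


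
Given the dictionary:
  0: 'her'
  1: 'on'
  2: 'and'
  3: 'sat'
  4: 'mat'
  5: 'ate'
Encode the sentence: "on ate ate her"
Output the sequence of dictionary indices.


Look up each word in the dictionary:
  'on' -> 1
  'ate' -> 5
  'ate' -> 5
  'her' -> 0

Encoded: [1, 5, 5, 0]


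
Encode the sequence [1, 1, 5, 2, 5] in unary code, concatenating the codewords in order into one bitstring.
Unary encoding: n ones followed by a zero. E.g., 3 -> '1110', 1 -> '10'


Encode each number as n ones followed by a terminating 0:
  1 -> 10 (2 bits)
  1 -> 10 (2 bits)
  5 -> 111110 (6 bits)
  2 -> 110 (3 bits)
  5 -> 111110 (6 bits)
Total length = 2 + 2 + 6 + 3 + 6 = 19 bits.

Unary([1, 1, 5, 2, 5]) = 1010111110110111110 (19 bits)


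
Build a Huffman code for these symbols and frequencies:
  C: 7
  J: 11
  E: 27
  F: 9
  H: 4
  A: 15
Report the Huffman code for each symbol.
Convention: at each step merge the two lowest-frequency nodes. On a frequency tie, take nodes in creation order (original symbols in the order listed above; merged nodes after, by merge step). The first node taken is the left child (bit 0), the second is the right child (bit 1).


Huffman tree construction:
Step 1: Merge H(4) + C(7) = 11
Step 2: Merge F(9) + J(11) = 20
Step 3: Merge (H+C)(11) + A(15) = 26
Step 4: Merge (F+J)(20) + ((H+C)+A)(26) = 46
Step 5: Merge E(27) + ((F+J)+((H+C)+A))(46) = 73
Read each symbol's code off the tree from the root (left child = 0, right child = 1).

Codes:
  C: 1101 (length 4)
  J: 101 (length 3)
  E: 0 (length 1)
  F: 100 (length 3)
  H: 1100 (length 4)
  A: 111 (length 3)
Average code length: 176/73 = 2.4110 bits/symbol


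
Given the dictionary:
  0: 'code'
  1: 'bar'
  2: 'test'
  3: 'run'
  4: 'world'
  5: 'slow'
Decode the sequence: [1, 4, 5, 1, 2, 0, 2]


Look up each index in the dictionary:
  1 -> 'bar'
  4 -> 'world'
  5 -> 'slow'
  1 -> 'bar'
  2 -> 'test'
  0 -> 'code'
  2 -> 'test'

Decoded: "bar world slow bar test code test"


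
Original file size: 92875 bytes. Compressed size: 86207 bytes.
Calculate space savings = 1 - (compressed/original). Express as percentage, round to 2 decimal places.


ratio = compressed/original = 86207/92875 = 0.928205
savings = 1 - ratio = 1 - 0.928205 = 0.071795
as a percentage: 0.071795 * 100 = 7.18%

Space savings = 1 - 86207/92875 = 7.18%


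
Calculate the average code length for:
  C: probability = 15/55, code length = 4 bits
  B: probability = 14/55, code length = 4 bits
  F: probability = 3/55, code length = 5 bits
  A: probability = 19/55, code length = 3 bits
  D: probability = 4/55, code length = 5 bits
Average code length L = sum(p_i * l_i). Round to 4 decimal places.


Weighted contributions p_i * l_i:
  C: (15/55) * 4 = 60/55
  B: (14/55) * 4 = 56/55
  F: (3/55) * 5 = 15/55
  A: (19/55) * 3 = 57/55
  D: (4/55) * 5 = 20/55
Sum = (60 + 56 + 15 + 57 + 20)/55 = 208/55

L = 208/55 = 3.7818 bits/symbol


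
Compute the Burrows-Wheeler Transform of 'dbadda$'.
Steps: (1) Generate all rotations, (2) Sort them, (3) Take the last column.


Rotations (sorted):
  0: $dbadda -> last char: a
  1: a$dbadd -> last char: d
  2: adda$db -> last char: b
  3: badda$d -> last char: d
  4: da$dbad -> last char: d
  5: dbadda$ -> last char: $
  6: dda$dba -> last char: a


BWT = adbdd$a


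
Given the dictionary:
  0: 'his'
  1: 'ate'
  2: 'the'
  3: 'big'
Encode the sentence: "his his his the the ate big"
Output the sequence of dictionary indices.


Look up each word in the dictionary:
  'his' -> 0
  'his' -> 0
  'his' -> 0
  'the' -> 2
  'the' -> 2
  'ate' -> 1
  'big' -> 3

Encoded: [0, 0, 0, 2, 2, 1, 3]


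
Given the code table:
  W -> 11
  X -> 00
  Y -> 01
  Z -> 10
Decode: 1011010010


Decoding:
10 -> Z
11 -> W
01 -> Y
00 -> X
10 -> Z


Result: ZWYXZ


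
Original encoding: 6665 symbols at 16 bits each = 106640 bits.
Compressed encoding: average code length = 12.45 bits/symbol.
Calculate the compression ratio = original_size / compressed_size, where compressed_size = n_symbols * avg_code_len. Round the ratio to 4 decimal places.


original_size = n_symbols * orig_bits = 6665 * 16 = 106640 bits
compressed_size = n_symbols * avg_code_len = 6665 * 12.45 = 82979.25 bits
ratio = original_size / compressed_size = 106640 / 82979.25 = 1.2851

Compression ratio = 1.2851


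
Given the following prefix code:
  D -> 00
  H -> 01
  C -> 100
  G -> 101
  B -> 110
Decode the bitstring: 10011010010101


Decoding step by step:
Bits 100 -> C
Bits 110 -> B
Bits 100 -> C
Bits 101 -> G
Bits 01 -> H


Decoded message: CBCGH


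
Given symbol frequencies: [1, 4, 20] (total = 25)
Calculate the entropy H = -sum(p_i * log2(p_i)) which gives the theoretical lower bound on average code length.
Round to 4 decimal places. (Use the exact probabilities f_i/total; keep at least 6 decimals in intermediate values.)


Per-symbol terms -p_i * log2(p_i) with p_i = f_i/25:
  p = 1/25 = 0.040000: log2(p) = -4.643856, -p*log2(p) = 0.185754
  p = 4/25 = 0.160000: log2(p) = -2.643856, -p*log2(p) = 0.423017
  p = 20/25 = 0.800000: log2(p) = -0.321928, -p*log2(p) = 0.257542
H = 0.185754 + 0.423017 + 0.257542 = 0.866313

H = 0.8663 bits/symbol


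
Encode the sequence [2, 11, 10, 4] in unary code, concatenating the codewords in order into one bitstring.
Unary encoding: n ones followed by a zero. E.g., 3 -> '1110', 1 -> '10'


Encode each number as n ones followed by a terminating 0:
  2 -> 110 (3 bits)
  11 -> 111111111110 (12 bits)
  10 -> 11111111110 (11 bits)
  4 -> 11110 (5 bits)
Total length = 3 + 12 + 11 + 5 = 31 bits.

Unary([2, 11, 10, 4]) = 1101111111111101111111111011110 (31 bits)


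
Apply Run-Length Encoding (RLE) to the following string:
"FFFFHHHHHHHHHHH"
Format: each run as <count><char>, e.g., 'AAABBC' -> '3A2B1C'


Scanning runs left to right:
  i=0: run of 'F' x 4 -> '4F'
  i=4: run of 'H' x 11 -> '11H'

RLE = 4F11H


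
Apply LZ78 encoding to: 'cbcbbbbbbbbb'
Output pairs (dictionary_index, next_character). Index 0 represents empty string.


LZ78 encoding steps:
Dictionary: {0: ''}
Step 1: w='' (idx 0), next='c' -> output (0, 'c'), add 'c' as idx 1
Step 2: w='' (idx 0), next='b' -> output (0, 'b'), add 'b' as idx 2
Step 3: w='c' (idx 1), next='b' -> output (1, 'b'), add 'cb' as idx 3
Step 4: w='b' (idx 2), next='b' -> output (2, 'b'), add 'bb' as idx 4
Step 5: w='bb' (idx 4), next='b' -> output (4, 'b'), add 'bbb' as idx 5
Step 6: w='bbb' (idx 5), end of input -> output (5, '')


Encoded: [(0, 'c'), (0, 'b'), (1, 'b'), (2, 'b'), (4, 'b'), (5, '')]


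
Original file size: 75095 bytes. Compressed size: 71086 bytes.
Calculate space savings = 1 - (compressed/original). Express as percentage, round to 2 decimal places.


ratio = compressed/original = 71086/75095 = 0.946614
savings = 1 - ratio = 1 - 0.946614 = 0.053386
as a percentage: 0.053386 * 100 = 5.34%

Space savings = 1 - 71086/75095 = 5.34%


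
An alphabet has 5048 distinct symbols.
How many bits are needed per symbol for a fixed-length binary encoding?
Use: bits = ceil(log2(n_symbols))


log2(5048) = 12.3015
Bracket: 2^12 = 4096 < 5048 <= 2^13 = 8192
So ceil(log2(5048)) = 13

bits = ceil(log2(5048)) = ceil(12.3015) = 13 bits


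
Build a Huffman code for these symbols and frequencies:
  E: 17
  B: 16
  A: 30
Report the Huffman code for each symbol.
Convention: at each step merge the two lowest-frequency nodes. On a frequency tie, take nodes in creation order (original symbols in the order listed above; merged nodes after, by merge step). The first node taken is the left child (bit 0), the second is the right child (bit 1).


Huffman tree construction:
Step 1: Merge B(16) + E(17) = 33
Step 2: Merge A(30) + (B+E)(33) = 63
Read each symbol's code off the tree from the root (left child = 0, right child = 1).

Codes:
  E: 11 (length 2)
  B: 10 (length 2)
  A: 0 (length 1)
Average code length: 96/63 = 1.5238 bits/symbol


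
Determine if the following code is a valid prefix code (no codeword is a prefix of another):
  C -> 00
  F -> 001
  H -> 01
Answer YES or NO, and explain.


Checking each pair (does one codeword prefix another?):
  C='00' vs F='001': prefix -- VIOLATION

NO -- this is NOT a valid prefix code. C (00) is a prefix of F (001).


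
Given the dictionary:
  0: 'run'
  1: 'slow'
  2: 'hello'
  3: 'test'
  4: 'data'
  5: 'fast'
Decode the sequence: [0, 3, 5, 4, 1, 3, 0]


Look up each index in the dictionary:
  0 -> 'run'
  3 -> 'test'
  5 -> 'fast'
  4 -> 'data'
  1 -> 'slow'
  3 -> 'test'
  0 -> 'run'

Decoded: "run test fast data slow test run"


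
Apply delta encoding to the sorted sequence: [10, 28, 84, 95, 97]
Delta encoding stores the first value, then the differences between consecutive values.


First value: 10
Deltas:
  28 - 10 = 18
  84 - 28 = 56
  95 - 84 = 11
  97 - 95 = 2


Delta encoded: [10, 18, 56, 11, 2]


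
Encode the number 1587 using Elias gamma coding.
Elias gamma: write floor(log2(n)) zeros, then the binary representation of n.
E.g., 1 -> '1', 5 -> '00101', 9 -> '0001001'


num_bits = floor(log2(1587)) + 1 = 11
leading_zeros = num_bits - 1 = 10
binary(1587) = 11000110011

Elias gamma(1587) = '0000000000' + '11000110011' = 000000000011000110011 (21 bits)


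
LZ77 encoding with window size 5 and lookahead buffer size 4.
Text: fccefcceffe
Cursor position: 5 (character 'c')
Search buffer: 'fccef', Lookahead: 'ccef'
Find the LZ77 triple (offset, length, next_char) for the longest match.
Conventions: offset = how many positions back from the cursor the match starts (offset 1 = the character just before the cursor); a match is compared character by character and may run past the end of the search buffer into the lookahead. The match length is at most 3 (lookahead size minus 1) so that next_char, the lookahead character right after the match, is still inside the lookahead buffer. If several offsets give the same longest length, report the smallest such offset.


Try each offset into the search buffer:
  offset=1 (pos 4, char 'f'): match length 0
  offset=2 (pos 3, char 'e'): match length 0
  offset=3 (pos 2, char 'c'): match length 1
  offset=4 (pos 1, char 'c'): match length 3
  offset=5 (pos 0, char 'f'): match length 0
Longest match has length 3 at offset 4.
next_char = character at position 5 + 3 = 8 -> 'f'

Best match: offset=4, length=3 (matching 'cce' starting at position 1)
LZ77 triple: (4, 3, 'f')


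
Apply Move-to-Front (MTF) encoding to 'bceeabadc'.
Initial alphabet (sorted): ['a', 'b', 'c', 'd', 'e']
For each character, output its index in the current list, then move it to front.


MTF encoding:
'b': index 1 in ['a', 'b', 'c', 'd', 'e'] -> ['b', 'a', 'c', 'd', 'e']
'c': index 2 in ['b', 'a', 'c', 'd', 'e'] -> ['c', 'b', 'a', 'd', 'e']
'e': index 4 in ['c', 'b', 'a', 'd', 'e'] -> ['e', 'c', 'b', 'a', 'd']
'e': index 0 in ['e', 'c', 'b', 'a', 'd'] -> ['e', 'c', 'b', 'a', 'd']
'a': index 3 in ['e', 'c', 'b', 'a', 'd'] -> ['a', 'e', 'c', 'b', 'd']
'b': index 3 in ['a', 'e', 'c', 'b', 'd'] -> ['b', 'a', 'e', 'c', 'd']
'a': index 1 in ['b', 'a', 'e', 'c', 'd'] -> ['a', 'b', 'e', 'c', 'd']
'd': index 4 in ['a', 'b', 'e', 'c', 'd'] -> ['d', 'a', 'b', 'e', 'c']
'c': index 4 in ['d', 'a', 'b', 'e', 'c'] -> ['c', 'd', 'a', 'b', 'e']


Output: [1, 2, 4, 0, 3, 3, 1, 4, 4]


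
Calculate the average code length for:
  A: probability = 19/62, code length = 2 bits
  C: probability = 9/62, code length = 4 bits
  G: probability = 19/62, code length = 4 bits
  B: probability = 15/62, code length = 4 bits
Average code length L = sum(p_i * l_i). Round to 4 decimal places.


Weighted contributions p_i * l_i:
  A: (19/62) * 2 = 38/62
  C: (9/62) * 4 = 36/62
  G: (19/62) * 4 = 76/62
  B: (15/62) * 4 = 60/62
Sum = (38 + 36 + 76 + 60)/62 = 210/62

L = 210/62 = 3.3871 bits/symbol


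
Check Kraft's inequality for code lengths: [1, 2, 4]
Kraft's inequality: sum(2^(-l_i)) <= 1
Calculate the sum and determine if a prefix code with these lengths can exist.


Sum = 2^(-1) + 2^(-2) + 2^(-4)
    = 0.5 + 0.25 + 0.0625
    = 13/16 = 0.8125
Since 0.8125 <= 1, Kraft's inequality IS satisfied.
A prefix code with these lengths CAN exist.

Kraft sum = 0.8125. Satisfied.


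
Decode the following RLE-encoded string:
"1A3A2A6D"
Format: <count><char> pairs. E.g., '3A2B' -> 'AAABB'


Expanding each <count><char> pair:
  1A -> 'A'
  3A -> 'AAA'
  2A -> 'AA'
  6D -> 'DDDDDD'

Decoded = AAAAAADDDDDD


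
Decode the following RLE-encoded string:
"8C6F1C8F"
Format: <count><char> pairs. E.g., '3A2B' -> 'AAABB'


Expanding each <count><char> pair:
  8C -> 'CCCCCCCC'
  6F -> 'FFFFFF'
  1C -> 'C'
  8F -> 'FFFFFFFF'

Decoded = CCCCCCCCFFFFFFCFFFFFFFF


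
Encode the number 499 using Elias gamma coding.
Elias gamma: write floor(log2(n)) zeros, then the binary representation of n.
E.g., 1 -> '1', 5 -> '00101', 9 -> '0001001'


num_bits = floor(log2(499)) + 1 = 9
leading_zeros = num_bits - 1 = 8
binary(499) = 111110011

Elias gamma(499) = '00000000' + '111110011' = 00000000111110011 (17 bits)


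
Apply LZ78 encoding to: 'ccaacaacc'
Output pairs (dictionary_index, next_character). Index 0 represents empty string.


LZ78 encoding steps:
Dictionary: {0: ''}
Step 1: w='' (idx 0), next='c' -> output (0, 'c'), add 'c' as idx 1
Step 2: w='c' (idx 1), next='a' -> output (1, 'a'), add 'ca' as idx 2
Step 3: w='' (idx 0), next='a' -> output (0, 'a'), add 'a' as idx 3
Step 4: w='ca' (idx 2), next='a' -> output (2, 'a'), add 'caa' as idx 4
Step 5: w='c' (idx 1), next='c' -> output (1, 'c'), add 'cc' as idx 5


Encoded: [(0, 'c'), (1, 'a'), (0, 'a'), (2, 'a'), (1, 'c')]


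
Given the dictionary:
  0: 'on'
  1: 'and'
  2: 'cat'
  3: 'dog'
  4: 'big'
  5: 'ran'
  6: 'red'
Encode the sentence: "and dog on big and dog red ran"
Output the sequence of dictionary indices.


Look up each word in the dictionary:
  'and' -> 1
  'dog' -> 3
  'on' -> 0
  'big' -> 4
  'and' -> 1
  'dog' -> 3
  'red' -> 6
  'ran' -> 5

Encoded: [1, 3, 0, 4, 1, 3, 6, 5]


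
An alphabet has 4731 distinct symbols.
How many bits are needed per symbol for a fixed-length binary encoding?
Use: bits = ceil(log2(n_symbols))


log2(4731) = 12.2079
Bracket: 2^12 = 4096 < 4731 <= 2^13 = 8192
So ceil(log2(4731)) = 13

bits = ceil(log2(4731)) = ceil(12.2079) = 13 bits


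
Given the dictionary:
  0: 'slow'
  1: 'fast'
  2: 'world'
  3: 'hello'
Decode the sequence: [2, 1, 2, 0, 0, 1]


Look up each index in the dictionary:
  2 -> 'world'
  1 -> 'fast'
  2 -> 'world'
  0 -> 'slow'
  0 -> 'slow'
  1 -> 'fast'

Decoded: "world fast world slow slow fast"


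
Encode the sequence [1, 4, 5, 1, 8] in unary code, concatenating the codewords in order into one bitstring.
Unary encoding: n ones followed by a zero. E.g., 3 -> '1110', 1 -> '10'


Encode each number as n ones followed by a terminating 0:
  1 -> 10 (2 bits)
  4 -> 11110 (5 bits)
  5 -> 111110 (6 bits)
  1 -> 10 (2 bits)
  8 -> 111111110 (9 bits)
Total length = 2 + 5 + 6 + 2 + 9 = 24 bits.

Unary([1, 4, 5, 1, 8]) = 101111011111010111111110 (24 bits)


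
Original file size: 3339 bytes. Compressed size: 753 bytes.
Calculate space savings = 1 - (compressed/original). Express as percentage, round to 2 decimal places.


ratio = compressed/original = 753/3339 = 0.225517
savings = 1 - ratio = 1 - 0.225517 = 0.774483
as a percentage: 0.774483 * 100 = 77.45%

Space savings = 1 - 753/3339 = 77.45%


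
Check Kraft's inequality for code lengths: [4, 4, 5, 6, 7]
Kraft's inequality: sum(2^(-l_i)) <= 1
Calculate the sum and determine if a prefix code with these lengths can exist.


Sum = 2^(-4) + 2^(-4) + 2^(-5) + 2^(-6) + 2^(-7)
    = 0.0625 + 0.0625 + 0.03125 + 0.015625 + 0.0078125
    = 23/128 = 0.1796875
Since 0.1796875 <= 1, Kraft's inequality IS satisfied.
A prefix code with these lengths CAN exist.

Kraft sum = 0.1796875. Satisfied.


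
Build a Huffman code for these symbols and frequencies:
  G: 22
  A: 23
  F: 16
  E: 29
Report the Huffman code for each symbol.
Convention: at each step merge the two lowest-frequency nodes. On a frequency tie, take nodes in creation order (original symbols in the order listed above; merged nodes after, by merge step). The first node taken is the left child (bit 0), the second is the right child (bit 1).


Huffman tree construction:
Step 1: Merge F(16) + G(22) = 38
Step 2: Merge A(23) + E(29) = 52
Step 3: Merge (F+G)(38) + (A+E)(52) = 90
Read each symbol's code off the tree from the root (left child = 0, right child = 1).

Codes:
  G: 01 (length 2)
  A: 10 (length 2)
  F: 00 (length 2)
  E: 11 (length 2)
Average code length: 180/90 = 2.0000 bits/symbol


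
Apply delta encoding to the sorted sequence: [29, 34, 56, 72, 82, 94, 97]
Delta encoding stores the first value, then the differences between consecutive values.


First value: 29
Deltas:
  34 - 29 = 5
  56 - 34 = 22
  72 - 56 = 16
  82 - 72 = 10
  94 - 82 = 12
  97 - 94 = 3


Delta encoded: [29, 5, 22, 16, 10, 12, 3]


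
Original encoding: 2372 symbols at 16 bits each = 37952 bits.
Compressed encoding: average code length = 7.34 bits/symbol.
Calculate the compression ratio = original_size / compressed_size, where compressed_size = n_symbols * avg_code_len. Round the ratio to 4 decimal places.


original_size = n_symbols * orig_bits = 2372 * 16 = 37952 bits
compressed_size = n_symbols * avg_code_len = 2372 * 7.34 = 17410.48 bits
ratio = original_size / compressed_size = 37952 / 17410.48 = 2.1798

Compression ratio = 2.1798


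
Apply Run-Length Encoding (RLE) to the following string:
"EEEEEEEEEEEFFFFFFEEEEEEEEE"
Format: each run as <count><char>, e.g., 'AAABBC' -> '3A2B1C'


Scanning runs left to right:
  i=0: run of 'E' x 11 -> '11E'
  i=11: run of 'F' x 6 -> '6F'
  i=17: run of 'E' x 9 -> '9E'

RLE = 11E6F9E


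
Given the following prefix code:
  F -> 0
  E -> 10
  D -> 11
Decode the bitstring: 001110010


Decoding step by step:
Bits 0 -> F
Bits 0 -> F
Bits 11 -> D
Bits 10 -> E
Bits 0 -> F
Bits 10 -> E


Decoded message: FFDEFE


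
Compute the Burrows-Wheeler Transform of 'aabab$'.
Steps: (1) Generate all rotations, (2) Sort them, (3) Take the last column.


Rotations (sorted):
  0: $aabab -> last char: b
  1: aabab$ -> last char: $
  2: ab$aab -> last char: b
  3: abab$a -> last char: a
  4: b$aaba -> last char: a
  5: bab$aa -> last char: a


BWT = b$baaa


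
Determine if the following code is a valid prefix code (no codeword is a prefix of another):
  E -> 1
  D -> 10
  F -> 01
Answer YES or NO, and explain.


Checking each pair (does one codeword prefix another?):
  E='1' vs D='10': prefix -- VIOLATION

NO -- this is NOT a valid prefix code. E (1) is a prefix of D (10).


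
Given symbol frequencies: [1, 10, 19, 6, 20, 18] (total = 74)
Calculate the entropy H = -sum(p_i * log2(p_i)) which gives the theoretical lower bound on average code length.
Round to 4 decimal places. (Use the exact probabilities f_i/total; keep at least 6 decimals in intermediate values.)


Per-symbol terms -p_i * log2(p_i) with p_i = f_i/74:
  p = 1/74 = 0.013514: log2(p) = -6.209453, -p*log2(p) = 0.083912
  p = 10/74 = 0.135135: log2(p) = -2.887525, -p*log2(p) = 0.390206
  p = 19/74 = 0.256757: log2(p) = -1.961526, -p*log2(p) = 0.503635
  p = 6/74 = 0.081081: log2(p) = -3.624491, -p*log2(p) = 0.293878
  p = 20/74 = 0.270270: log2(p) = -1.887525, -p*log2(p) = 0.510142
  p = 18/74 = 0.243243: log2(p) = -2.039528, -p*log2(p) = 0.496101
H = 0.083912 + 0.390206 + 0.503635 + 0.293878 + 0.510142 + 0.496101 = 2.277874

H = 2.2779 bits/symbol


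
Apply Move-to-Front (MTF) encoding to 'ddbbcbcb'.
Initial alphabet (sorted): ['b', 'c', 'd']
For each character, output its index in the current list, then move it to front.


MTF encoding:
'd': index 2 in ['b', 'c', 'd'] -> ['d', 'b', 'c']
'd': index 0 in ['d', 'b', 'c'] -> ['d', 'b', 'c']
'b': index 1 in ['d', 'b', 'c'] -> ['b', 'd', 'c']
'b': index 0 in ['b', 'd', 'c'] -> ['b', 'd', 'c']
'c': index 2 in ['b', 'd', 'c'] -> ['c', 'b', 'd']
'b': index 1 in ['c', 'b', 'd'] -> ['b', 'c', 'd']
'c': index 1 in ['b', 'c', 'd'] -> ['c', 'b', 'd']
'b': index 1 in ['c', 'b', 'd'] -> ['b', 'c', 'd']


Output: [2, 0, 1, 0, 2, 1, 1, 1]


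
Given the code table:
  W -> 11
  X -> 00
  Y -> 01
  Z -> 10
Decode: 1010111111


Decoding:
10 -> Z
10 -> Z
11 -> W
11 -> W
11 -> W


Result: ZZWWW


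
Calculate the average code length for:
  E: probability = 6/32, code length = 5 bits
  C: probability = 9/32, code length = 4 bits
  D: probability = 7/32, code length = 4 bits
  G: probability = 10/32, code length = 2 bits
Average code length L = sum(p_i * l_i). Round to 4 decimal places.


Weighted contributions p_i * l_i:
  E: (6/32) * 5 = 30/32
  C: (9/32) * 4 = 36/32
  D: (7/32) * 4 = 28/32
  G: (10/32) * 2 = 20/32
Sum = (30 + 36 + 28 + 20)/32 = 114/32

L = 114/32 = 3.5625 bits/symbol


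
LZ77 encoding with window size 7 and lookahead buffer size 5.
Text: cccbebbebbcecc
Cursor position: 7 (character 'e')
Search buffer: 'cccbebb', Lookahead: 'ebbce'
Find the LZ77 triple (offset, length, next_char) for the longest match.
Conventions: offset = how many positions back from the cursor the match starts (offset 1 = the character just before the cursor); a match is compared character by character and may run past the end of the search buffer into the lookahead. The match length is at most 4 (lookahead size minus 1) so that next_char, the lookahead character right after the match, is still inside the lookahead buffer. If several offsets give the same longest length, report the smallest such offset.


Try each offset into the search buffer:
  offset=1 (pos 6, char 'b'): match length 0
  offset=2 (pos 5, char 'b'): match length 0
  offset=3 (pos 4, char 'e'): match length 3
  offset=4 (pos 3, char 'b'): match length 0
  offset=5 (pos 2, char 'c'): match length 0
  offset=6 (pos 1, char 'c'): match length 0
  offset=7 (pos 0, char 'c'): match length 0
Longest match has length 3 at offset 3.
next_char = character at position 7 + 3 = 10 -> 'c'

Best match: offset=3, length=3 (matching 'ebb' starting at position 4)
LZ77 triple: (3, 3, 'c')


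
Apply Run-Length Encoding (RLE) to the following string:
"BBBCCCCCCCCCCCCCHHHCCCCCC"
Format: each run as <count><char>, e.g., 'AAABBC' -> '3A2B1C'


Scanning runs left to right:
  i=0: run of 'B' x 3 -> '3B'
  i=3: run of 'C' x 13 -> '13C'
  i=16: run of 'H' x 3 -> '3H'
  i=19: run of 'C' x 6 -> '6C'

RLE = 3B13C3H6C


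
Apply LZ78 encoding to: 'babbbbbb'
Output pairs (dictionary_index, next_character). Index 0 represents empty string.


LZ78 encoding steps:
Dictionary: {0: ''}
Step 1: w='' (idx 0), next='b' -> output (0, 'b'), add 'b' as idx 1
Step 2: w='' (idx 0), next='a' -> output (0, 'a'), add 'a' as idx 2
Step 3: w='b' (idx 1), next='b' -> output (1, 'b'), add 'bb' as idx 3
Step 4: w='bb' (idx 3), next='b' -> output (3, 'b'), add 'bbb' as idx 4
Step 5: w='b' (idx 1), end of input -> output (1, '')


Encoded: [(0, 'b'), (0, 'a'), (1, 'b'), (3, 'b'), (1, '')]


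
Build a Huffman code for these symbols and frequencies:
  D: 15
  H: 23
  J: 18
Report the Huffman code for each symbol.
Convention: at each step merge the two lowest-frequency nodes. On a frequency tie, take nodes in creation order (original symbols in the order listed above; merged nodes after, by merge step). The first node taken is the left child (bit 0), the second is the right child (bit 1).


Huffman tree construction:
Step 1: Merge D(15) + J(18) = 33
Step 2: Merge H(23) + (D+J)(33) = 56
Read each symbol's code off the tree from the root (left child = 0, right child = 1).

Codes:
  D: 10 (length 2)
  H: 0 (length 1)
  J: 11 (length 2)
Average code length: 89/56 = 1.5893 bits/symbol
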